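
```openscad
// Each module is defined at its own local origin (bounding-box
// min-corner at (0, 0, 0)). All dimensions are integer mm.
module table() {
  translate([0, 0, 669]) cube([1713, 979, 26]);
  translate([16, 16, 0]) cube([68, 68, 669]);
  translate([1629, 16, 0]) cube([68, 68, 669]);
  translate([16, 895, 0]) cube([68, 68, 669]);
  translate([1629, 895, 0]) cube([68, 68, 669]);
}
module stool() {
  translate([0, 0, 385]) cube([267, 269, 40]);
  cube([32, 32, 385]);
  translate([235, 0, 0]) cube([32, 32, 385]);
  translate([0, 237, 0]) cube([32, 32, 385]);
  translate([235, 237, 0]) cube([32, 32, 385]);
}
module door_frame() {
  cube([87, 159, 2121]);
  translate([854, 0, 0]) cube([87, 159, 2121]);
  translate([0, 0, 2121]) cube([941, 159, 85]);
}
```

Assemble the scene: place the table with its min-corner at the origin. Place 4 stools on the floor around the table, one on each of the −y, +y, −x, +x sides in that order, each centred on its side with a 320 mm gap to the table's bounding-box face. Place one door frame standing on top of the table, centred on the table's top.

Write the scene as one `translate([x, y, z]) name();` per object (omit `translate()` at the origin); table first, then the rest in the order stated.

table();
translate([723, -589, 0]) stool();
translate([723, 1299, 0]) stool();
translate([-587, 355, 0]) stool();
translate([2033, 355, 0]) stool();
translate([386, 410, 695]) door_frame();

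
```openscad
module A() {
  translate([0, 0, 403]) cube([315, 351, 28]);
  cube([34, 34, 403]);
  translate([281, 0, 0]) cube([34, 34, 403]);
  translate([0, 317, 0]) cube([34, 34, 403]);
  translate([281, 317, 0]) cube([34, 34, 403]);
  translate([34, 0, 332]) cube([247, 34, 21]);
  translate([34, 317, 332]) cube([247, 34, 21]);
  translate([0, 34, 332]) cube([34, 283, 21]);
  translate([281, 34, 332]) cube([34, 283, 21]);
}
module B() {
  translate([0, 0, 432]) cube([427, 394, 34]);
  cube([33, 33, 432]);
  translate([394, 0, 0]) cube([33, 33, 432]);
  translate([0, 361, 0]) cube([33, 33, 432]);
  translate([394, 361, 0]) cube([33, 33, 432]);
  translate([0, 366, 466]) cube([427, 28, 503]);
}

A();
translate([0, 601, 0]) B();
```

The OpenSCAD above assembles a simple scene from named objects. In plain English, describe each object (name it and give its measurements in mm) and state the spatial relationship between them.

A is a simple wooden stool: a rectangular seat 315 mm (x) by 351 mm (y), 28 mm thick, top face at z = 431 mm, on four square legs, each 34×34 mm in cross-section. The legs rest on z = 0, each flush with a corner of the seat. Four stretchers, 34 mm wide and 21 mm tall, connect adjacent legs with their undersides at z = 332 mm, each running between the inner faces of the legs it joins and aligned with the legs' outer faces on the other axis.

B is a chair. The seat is a 427×394×34 mm slab with its top at z = 466 mm, on four 33×33 mm corner legs (flush with the seat edges, standing on z = 0). A flat backrest 28 mm thick, 503 mm tall, spans the full seat width and rises from the seat top along its +y edge, rear face flush with the rear of the seat.

The chair is on the floor beside the stool on its +y side.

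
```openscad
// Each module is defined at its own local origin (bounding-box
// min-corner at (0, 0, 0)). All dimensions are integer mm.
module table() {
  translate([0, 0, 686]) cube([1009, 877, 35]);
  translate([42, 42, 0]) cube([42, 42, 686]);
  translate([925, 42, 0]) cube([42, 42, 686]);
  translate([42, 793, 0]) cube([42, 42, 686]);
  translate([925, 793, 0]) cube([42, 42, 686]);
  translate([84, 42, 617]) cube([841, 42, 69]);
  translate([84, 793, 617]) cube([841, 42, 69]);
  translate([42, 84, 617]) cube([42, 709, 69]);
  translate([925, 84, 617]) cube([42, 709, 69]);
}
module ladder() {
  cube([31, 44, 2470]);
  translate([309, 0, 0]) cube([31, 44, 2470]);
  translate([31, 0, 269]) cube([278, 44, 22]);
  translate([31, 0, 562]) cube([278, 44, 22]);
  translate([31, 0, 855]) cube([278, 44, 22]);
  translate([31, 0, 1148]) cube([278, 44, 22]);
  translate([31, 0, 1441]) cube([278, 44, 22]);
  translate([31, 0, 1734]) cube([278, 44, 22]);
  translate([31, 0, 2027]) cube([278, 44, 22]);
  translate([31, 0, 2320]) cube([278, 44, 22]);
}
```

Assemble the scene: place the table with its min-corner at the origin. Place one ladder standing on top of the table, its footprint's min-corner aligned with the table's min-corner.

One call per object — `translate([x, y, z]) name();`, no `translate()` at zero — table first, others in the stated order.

table();
translate([0, 0, 721]) ladder();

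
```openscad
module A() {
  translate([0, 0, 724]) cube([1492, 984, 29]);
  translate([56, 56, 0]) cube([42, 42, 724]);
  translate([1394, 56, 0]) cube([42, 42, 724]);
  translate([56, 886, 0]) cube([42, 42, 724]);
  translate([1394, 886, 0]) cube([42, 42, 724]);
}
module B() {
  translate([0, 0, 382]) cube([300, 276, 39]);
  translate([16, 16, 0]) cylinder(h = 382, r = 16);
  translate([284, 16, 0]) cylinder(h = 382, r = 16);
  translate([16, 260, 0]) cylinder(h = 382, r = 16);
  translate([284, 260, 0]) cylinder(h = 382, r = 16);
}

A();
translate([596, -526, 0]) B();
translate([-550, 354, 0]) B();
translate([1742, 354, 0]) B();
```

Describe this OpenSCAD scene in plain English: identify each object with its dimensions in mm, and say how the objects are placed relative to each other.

A is a rectangular dining table. The top is 1492×984×29 mm with its upper surface at z = 753 mm. It stands on four 42×42 mm square legs, each inset 56 mm from the nearest pair of top edges, running from the floor to the underside of the top.

B is a simple wooden stool: a rectangular seat 300 mm (x) by 276 mm (y), 39 mm thick, top face at z = 421 mm, on four round legs, each 32 mm in diameter. The legs rest on z = 0, each leg's axis is inset half a diameter from the nearest pair of seat edges (so the leg's bounding box is flush with the corner).

Three stools sit around the table at the −y, −x, +x sides.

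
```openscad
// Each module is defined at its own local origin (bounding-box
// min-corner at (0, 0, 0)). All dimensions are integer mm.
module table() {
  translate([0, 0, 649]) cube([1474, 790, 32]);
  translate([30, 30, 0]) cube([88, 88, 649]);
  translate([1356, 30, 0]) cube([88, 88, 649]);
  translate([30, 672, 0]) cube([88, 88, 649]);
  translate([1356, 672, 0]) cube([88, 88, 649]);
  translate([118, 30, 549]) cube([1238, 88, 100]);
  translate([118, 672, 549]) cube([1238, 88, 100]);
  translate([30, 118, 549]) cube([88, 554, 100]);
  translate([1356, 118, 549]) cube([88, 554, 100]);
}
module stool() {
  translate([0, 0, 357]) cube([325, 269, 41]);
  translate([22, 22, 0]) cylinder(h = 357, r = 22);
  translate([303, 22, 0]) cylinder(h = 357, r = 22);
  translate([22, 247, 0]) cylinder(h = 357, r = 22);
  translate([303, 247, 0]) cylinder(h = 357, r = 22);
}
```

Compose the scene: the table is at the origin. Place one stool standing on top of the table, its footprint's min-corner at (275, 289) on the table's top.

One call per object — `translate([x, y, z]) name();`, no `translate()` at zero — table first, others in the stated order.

table();
translate([275, 289, 681]) stool();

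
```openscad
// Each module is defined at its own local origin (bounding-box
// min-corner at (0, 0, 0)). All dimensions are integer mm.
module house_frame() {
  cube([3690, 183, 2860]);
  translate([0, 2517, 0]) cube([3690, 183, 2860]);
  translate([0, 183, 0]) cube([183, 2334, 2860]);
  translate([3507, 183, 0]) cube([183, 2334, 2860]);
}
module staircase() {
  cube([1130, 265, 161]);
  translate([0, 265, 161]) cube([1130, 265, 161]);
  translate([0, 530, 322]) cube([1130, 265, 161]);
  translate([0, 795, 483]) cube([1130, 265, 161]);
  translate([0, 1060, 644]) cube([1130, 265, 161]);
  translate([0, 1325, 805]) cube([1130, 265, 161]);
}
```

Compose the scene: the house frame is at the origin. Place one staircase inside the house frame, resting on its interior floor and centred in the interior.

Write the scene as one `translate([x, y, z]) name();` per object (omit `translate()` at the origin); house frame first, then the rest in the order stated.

house_frame();
translate([1280, 555, 0]) staircase();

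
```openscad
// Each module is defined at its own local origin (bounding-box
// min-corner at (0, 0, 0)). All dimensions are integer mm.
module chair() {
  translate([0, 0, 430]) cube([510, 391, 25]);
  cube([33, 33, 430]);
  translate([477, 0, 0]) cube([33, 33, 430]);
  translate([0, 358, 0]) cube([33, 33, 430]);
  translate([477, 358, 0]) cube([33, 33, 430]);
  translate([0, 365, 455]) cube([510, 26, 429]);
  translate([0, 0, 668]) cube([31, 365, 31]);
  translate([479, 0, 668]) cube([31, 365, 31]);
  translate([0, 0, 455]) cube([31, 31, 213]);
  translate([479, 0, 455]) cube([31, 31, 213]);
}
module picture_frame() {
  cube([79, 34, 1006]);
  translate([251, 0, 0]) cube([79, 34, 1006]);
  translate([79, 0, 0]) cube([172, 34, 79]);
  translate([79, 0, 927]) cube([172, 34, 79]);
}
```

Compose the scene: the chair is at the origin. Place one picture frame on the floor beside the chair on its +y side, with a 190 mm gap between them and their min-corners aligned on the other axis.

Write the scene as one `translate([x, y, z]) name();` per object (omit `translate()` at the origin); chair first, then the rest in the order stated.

chair();
translate([0, 581, 0]) picture_frame();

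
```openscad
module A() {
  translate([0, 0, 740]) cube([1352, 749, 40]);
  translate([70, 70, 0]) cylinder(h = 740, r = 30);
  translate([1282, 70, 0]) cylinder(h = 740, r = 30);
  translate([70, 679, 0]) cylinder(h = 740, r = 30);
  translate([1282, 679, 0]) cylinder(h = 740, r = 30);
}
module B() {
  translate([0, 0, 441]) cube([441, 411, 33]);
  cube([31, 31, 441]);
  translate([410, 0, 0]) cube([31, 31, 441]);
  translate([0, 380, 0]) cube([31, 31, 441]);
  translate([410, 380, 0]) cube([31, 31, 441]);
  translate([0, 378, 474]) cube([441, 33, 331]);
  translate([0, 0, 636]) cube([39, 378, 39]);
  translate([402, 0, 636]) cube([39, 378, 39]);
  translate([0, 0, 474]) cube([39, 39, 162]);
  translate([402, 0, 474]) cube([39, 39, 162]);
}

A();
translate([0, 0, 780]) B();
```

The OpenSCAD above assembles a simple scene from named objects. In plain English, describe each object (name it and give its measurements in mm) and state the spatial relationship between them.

A is a table with a 1352×749 mm rectangular top, 40 mm thick, top surface at z = 780 mm, supported by four round legs of 60 mm diameter, each leg's bounding box inset 40 mm from the nearest pair of top edges, running from the floor.

B is a chair. The seat is a 441×411×33 mm slab with its top at z = 474 mm, on four 31×31 mm corner legs (flush with the seat edges, standing on z = 0). A flat backrest 33 mm thick, 331 mm tall, spans the full seat width and rises from the seat top along its +y edge, rear face flush with the rear of the seat. Two armrests of 39×39 mm section run along each side from the seat's front edge to the front of the backrest, top faces 201 mm above the seat top and outer faces flush with the seat's x-edges; a 39×39 mm post under the front of each armrest stands on the seat at the front corner.

The chair is on top of the table.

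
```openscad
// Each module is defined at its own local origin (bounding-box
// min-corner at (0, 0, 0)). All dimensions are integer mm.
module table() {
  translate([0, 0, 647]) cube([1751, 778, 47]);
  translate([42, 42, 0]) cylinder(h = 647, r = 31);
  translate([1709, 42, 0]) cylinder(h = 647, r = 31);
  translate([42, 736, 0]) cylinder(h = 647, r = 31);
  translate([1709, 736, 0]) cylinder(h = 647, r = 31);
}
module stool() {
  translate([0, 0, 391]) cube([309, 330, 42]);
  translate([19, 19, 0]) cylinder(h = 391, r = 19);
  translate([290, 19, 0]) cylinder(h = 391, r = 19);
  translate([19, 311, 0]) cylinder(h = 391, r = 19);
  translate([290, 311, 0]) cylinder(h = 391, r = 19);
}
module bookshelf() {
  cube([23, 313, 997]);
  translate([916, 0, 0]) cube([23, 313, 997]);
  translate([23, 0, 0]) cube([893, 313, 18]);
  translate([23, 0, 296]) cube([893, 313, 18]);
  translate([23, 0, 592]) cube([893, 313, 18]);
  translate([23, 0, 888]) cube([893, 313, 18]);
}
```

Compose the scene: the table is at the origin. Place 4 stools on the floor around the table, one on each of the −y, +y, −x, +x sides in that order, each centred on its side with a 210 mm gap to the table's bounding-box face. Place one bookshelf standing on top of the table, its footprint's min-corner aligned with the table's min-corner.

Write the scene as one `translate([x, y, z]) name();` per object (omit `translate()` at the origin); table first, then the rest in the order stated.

table();
translate([721, -540, 0]) stool();
translate([721, 988, 0]) stool();
translate([-519, 224, 0]) stool();
translate([1961, 224, 0]) stool();
translate([0, 0, 694]) bookshelf();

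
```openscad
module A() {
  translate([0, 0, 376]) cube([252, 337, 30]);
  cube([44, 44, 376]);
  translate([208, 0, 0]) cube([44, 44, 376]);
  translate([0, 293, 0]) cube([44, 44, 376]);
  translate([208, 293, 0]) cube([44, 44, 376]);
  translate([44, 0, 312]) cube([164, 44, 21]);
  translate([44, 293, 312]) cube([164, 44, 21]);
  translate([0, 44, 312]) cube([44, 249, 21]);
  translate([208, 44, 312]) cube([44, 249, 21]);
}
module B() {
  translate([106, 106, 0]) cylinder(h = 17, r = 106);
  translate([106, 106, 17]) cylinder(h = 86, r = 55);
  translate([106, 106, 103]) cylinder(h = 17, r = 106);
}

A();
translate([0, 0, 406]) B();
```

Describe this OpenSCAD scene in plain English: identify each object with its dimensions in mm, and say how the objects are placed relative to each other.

A is a four-legged stool. The seat is 252×337 mm, 30 mm thick, top at z = 406 mm. It stands on four square legs, each 44×44 mm in cross-section, from z = 0 to the seat underside, each flush with a corner of the seat. Four stretchers, 44 mm wide and 21 mm tall, connect adjacent legs with their undersides at z = 312 mm, each running between the inner faces of the legs it joins and aligned with the legs' outer faces on the other axis.

B is a spool: two coaxial disc flanges of radius 106 mm and thickness 17 mm, joined by a core cylinder of radius 55 mm and height 86 mm. The lower flange rests on z = 0 and the three cylinders share a vertical axis.

The spool is on top of the stool.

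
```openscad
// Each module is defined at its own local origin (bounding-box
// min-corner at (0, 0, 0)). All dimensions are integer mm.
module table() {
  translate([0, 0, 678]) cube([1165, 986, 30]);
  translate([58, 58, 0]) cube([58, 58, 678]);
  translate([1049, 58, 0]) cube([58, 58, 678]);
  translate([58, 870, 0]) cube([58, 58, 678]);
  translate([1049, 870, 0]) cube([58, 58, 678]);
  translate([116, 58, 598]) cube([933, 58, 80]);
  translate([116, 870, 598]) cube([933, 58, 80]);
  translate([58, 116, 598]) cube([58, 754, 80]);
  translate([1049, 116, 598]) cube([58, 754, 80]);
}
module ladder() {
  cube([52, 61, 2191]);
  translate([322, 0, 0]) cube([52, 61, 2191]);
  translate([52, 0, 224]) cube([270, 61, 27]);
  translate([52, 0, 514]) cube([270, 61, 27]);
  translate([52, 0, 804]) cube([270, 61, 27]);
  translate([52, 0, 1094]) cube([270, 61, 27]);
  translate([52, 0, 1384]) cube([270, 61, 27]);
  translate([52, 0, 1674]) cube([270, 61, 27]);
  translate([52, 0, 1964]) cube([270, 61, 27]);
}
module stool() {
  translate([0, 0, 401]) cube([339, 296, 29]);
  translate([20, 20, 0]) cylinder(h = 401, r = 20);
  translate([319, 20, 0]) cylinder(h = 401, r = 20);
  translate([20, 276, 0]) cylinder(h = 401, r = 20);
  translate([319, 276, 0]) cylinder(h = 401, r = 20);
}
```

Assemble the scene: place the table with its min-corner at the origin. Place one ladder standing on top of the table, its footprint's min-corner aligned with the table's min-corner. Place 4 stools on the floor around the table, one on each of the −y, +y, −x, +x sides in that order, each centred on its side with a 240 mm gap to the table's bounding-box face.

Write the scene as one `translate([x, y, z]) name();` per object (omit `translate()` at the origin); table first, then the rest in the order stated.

table();
translate([0, 0, 708]) ladder();
translate([413, -536, 0]) stool();
translate([413, 1226, 0]) stool();
translate([-579, 345, 0]) stool();
translate([1405, 345, 0]) stool();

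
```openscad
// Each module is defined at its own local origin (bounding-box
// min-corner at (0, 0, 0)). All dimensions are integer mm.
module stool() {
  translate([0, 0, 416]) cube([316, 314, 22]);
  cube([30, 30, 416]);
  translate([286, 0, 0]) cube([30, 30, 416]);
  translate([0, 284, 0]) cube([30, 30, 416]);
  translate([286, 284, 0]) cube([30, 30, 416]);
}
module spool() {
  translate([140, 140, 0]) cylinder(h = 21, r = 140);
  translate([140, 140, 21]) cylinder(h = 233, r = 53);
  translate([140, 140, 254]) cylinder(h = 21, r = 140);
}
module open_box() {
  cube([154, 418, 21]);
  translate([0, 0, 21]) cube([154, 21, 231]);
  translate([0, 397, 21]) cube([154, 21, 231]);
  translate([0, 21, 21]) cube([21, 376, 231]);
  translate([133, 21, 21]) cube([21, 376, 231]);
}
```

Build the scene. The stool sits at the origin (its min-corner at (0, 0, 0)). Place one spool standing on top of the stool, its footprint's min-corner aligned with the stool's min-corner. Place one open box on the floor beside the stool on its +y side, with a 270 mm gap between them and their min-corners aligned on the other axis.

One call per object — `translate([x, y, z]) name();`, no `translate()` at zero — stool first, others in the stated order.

stool();
translate([0, 0, 438]) spool();
translate([0, 584, 0]) open_box();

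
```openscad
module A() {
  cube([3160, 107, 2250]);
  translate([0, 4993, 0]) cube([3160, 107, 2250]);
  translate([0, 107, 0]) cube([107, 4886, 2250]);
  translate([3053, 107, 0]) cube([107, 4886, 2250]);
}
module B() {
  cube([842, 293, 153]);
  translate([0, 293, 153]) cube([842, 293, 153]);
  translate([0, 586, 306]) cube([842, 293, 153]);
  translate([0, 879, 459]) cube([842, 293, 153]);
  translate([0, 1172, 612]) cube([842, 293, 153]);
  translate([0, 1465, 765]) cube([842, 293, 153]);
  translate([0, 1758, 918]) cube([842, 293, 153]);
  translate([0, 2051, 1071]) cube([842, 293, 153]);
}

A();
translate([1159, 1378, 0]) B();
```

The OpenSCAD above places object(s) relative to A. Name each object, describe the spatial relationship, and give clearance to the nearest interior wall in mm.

A is a house frame. B is a staircase. The staircase sits inside the house frame, centred. The clearance to the nearest interior wall is 1052 mm.

Clearances: x = 1052, y = 1271; minimum 1052 mm.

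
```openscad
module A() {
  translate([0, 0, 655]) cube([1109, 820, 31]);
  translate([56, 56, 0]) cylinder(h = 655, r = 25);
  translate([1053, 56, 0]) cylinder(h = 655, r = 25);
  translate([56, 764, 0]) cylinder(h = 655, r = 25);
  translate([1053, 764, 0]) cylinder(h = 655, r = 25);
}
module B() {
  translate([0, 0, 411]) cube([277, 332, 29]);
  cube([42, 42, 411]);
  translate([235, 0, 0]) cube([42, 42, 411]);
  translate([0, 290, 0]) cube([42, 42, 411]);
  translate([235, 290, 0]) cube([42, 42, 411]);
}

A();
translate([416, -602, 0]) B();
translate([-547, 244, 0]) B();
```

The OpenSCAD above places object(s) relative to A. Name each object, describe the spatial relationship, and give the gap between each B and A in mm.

A is a table. B is a stool. Two stools sit around the table at the −y, −x sides. The gap between each stool and the table is 270 mm.

Each stool's nearest face is 270 mm from the table's bounding box.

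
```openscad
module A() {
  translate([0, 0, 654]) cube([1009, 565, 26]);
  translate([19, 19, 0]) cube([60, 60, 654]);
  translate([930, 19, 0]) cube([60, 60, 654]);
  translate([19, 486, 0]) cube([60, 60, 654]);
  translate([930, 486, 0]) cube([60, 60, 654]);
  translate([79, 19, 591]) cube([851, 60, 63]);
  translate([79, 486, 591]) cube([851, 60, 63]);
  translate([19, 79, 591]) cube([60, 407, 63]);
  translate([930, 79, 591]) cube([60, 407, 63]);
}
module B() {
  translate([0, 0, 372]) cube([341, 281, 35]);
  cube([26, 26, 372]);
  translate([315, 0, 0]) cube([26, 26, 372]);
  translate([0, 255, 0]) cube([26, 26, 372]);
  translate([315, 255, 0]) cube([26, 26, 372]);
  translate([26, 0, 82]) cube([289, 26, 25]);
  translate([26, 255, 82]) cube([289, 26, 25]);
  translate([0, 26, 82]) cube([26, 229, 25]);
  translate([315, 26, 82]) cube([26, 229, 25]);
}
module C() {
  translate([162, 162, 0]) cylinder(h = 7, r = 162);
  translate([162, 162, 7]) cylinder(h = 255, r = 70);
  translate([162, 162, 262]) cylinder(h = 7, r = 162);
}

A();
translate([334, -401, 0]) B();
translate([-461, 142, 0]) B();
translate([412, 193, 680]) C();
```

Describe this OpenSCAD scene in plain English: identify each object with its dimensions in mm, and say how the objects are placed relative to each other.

A is a table: top 1009 mm (x) × 565 mm (y), 26 mm thick, upper face at z = 680 mm, on four 60×60 mm square legs, each inset 19 mm from the nearest pair of top edges, running from z = 0 to the bottom of the top. Four apron rails, 60 mm thick and 63 mm tall, run between adjacent legs with their top edges flush with the underside of the top and their outer faces flush with the legs' outer faces.

B is a four-legged stool. The seat is a 341×281×35 mm slab whose top surface is at z = 407 mm; four square legs, each 26×26 mm in cross-section, run from the floor (z = 0) to the underside of the seat, each flush with a corner of the seat. Four stretchers, 26 mm wide and 25 mm tall, connect adjacent legs with their undersides at z = 82 mm, each running between the inner faces of the legs it joins and aligned with the legs' outer faces on the other axis.

C is a spool: two coaxial disc flanges of radius 162 mm and thickness 7 mm, joined by a core cylinder of radius 70 mm and height 255 mm. The lower flange rests on z = 0 and the three cylinders share a vertical axis.

Two stools sit around the table at the −y, −x sides. The spool is on top of the table.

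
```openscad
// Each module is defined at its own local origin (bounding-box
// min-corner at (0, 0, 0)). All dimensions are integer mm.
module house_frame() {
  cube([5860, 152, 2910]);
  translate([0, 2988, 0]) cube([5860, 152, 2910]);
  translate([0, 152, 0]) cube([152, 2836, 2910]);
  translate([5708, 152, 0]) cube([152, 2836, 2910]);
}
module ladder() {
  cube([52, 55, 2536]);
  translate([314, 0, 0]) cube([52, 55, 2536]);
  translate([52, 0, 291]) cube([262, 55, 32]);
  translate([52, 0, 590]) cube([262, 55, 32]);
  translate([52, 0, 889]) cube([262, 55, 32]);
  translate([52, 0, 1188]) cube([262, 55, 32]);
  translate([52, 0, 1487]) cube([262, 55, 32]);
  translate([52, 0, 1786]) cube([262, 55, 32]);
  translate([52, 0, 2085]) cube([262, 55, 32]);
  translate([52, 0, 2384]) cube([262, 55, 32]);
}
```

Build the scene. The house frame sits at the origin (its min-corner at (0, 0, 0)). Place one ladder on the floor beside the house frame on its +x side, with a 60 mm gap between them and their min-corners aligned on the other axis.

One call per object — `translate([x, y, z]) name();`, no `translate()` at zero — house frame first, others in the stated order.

house_frame();
translate([5920, 0, 0]) ladder();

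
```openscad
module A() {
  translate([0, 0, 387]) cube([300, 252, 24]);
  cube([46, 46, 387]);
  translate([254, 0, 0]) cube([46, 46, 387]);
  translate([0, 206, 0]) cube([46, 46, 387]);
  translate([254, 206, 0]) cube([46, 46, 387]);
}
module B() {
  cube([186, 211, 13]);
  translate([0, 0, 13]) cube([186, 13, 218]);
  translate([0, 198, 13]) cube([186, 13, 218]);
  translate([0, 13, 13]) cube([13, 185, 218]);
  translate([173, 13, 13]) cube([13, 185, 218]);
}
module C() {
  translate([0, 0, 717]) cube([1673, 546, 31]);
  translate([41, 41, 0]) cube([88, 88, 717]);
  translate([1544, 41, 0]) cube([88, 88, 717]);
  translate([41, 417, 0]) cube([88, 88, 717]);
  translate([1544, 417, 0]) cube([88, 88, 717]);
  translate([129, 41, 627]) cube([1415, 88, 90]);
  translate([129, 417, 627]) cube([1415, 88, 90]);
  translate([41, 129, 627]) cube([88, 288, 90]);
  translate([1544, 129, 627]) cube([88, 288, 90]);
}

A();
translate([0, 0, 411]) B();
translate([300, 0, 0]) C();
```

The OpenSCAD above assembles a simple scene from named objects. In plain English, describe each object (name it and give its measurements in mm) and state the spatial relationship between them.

A is a simple wooden stool: a rectangular seat 300 mm (x) by 252 mm (y), 24 mm thick, top face at z = 411 mm, on four square legs, each 46×46 mm in cross-section. The legs rest on z = 0, each flush with a corner of the seat.

B is an open storage box with external size 186×211×231 mm and wall thickness 13 mm (the base is also 13 mm thick). The base covers the whole footprint; the four walls stand on the base, with the y-facing walls full-width and the x-facing walls fitting between their inner faces.

C is a rectangular dining table. The top is 1673×546×31 mm with its upper surface at z = 748 mm. It stands on four 88×88 mm square legs, each inset 41 mm from the nearest pair of top edges, running from the floor to the underside of the top. Four apron rails, 88 mm thick and 90 mm tall, run between adjacent legs with their top edges flush with the underside of the top and their outer faces flush with the legs' outer faces.

The open box is on top of the stool. The table is against the stool's +x side, with their −y faces flush.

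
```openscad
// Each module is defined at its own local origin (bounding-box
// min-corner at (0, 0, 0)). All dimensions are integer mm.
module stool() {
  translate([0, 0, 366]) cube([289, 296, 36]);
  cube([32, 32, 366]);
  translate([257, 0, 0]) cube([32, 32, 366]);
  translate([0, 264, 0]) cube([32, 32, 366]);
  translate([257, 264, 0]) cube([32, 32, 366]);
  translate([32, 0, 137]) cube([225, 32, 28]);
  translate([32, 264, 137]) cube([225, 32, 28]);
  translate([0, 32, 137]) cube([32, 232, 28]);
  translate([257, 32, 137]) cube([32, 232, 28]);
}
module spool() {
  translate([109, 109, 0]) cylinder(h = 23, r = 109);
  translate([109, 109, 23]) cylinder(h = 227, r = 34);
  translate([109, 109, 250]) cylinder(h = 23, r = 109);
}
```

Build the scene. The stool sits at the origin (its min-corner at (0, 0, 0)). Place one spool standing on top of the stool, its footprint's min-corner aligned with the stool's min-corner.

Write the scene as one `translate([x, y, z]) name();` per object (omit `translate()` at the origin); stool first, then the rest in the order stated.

stool();
translate([0, 0, 402]) spool();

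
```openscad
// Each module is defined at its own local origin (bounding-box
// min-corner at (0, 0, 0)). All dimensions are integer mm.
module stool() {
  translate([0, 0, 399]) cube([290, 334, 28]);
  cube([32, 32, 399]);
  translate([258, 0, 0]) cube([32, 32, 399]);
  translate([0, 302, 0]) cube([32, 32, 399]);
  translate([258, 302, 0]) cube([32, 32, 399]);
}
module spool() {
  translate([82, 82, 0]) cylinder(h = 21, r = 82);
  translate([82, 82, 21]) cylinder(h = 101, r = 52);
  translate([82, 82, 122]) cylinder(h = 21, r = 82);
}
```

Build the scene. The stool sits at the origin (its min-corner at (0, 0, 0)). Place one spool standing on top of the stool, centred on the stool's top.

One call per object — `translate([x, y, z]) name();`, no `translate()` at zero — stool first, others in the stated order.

stool();
translate([63, 85, 427]) spool();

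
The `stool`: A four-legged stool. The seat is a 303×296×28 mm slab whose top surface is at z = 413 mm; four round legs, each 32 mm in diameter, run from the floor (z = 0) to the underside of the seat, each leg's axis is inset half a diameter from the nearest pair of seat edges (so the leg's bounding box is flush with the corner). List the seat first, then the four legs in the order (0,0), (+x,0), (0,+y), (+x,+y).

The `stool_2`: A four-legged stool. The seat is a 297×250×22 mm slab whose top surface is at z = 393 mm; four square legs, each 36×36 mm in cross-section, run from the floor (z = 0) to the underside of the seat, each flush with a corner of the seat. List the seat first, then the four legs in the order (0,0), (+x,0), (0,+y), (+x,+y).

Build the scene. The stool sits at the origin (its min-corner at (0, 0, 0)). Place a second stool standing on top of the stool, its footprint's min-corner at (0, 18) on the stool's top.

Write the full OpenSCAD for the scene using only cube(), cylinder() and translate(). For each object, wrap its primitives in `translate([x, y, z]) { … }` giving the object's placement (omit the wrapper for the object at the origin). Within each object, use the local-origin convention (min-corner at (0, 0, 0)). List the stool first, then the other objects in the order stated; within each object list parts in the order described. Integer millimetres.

translate([0, 0, 385]) cube([303, 296, 28]);
translate([16, 16, 0]) cylinder(h = 385, r = 16);
translate([287, 16, 0]) cylinder(h = 385, r = 16);
translate([16, 280, 0]) cylinder(h = 385, r = 16);
translate([287, 280, 0]) cylinder(h = 385, r = 16);
translate([0, 18, 413]) {
  translate([0, 0, 371]) cube([297, 250, 22]);
  cube([36, 36, 371]);
  translate([261, 0, 0]) cube([36, 36, 371]);
  translate([0, 214, 0]) cube([36, 36, 371]);
  translate([261, 214, 0]) cube([36, 36, 371]);
}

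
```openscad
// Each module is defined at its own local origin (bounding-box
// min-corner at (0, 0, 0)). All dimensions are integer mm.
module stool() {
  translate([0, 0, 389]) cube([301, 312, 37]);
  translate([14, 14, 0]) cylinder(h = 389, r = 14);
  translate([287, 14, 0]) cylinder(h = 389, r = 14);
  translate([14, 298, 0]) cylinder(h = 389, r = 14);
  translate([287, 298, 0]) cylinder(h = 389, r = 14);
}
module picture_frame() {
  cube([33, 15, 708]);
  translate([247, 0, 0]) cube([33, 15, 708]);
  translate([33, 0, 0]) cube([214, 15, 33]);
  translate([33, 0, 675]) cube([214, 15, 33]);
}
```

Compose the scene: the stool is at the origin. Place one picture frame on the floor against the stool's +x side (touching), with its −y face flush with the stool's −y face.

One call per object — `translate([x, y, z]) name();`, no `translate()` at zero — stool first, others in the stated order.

stool();
translate([301, 0, 0]) picture_frame();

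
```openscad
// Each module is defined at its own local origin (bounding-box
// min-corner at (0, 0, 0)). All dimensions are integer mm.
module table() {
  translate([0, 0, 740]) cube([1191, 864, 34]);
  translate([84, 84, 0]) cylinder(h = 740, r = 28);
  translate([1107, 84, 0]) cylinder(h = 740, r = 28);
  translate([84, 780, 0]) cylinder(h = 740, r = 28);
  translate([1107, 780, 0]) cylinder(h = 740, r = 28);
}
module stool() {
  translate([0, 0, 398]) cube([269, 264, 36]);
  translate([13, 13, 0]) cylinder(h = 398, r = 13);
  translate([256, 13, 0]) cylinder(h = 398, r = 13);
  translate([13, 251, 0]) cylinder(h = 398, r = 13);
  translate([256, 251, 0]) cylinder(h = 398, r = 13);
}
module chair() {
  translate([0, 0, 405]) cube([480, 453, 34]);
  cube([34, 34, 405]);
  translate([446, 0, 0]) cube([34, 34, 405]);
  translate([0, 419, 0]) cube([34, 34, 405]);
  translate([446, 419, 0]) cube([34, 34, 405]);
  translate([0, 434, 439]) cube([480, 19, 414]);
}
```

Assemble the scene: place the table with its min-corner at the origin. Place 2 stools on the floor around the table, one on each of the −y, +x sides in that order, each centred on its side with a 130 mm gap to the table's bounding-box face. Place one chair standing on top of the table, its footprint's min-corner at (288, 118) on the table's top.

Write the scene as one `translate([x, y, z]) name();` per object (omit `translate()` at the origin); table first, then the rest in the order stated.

table();
translate([461, -394, 0]) stool();
translate([1321, 300, 0]) stool();
translate([288, 118, 774]) chair();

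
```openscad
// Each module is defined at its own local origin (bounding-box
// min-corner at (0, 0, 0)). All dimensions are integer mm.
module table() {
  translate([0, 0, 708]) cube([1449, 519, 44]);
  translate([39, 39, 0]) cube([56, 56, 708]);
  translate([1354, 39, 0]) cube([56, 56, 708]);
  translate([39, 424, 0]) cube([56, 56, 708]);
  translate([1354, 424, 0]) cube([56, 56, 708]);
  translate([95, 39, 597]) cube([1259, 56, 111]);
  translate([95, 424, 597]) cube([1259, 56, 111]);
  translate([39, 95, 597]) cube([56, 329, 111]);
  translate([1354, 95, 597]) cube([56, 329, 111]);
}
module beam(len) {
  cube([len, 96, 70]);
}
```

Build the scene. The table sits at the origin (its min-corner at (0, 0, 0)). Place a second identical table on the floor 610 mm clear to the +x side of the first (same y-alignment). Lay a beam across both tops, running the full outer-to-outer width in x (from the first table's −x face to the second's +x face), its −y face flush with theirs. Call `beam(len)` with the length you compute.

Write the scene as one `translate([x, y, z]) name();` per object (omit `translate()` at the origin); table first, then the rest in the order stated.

table();
translate([2059, 0, 0]) table();
translate([0, 0, 752]) beam(3508);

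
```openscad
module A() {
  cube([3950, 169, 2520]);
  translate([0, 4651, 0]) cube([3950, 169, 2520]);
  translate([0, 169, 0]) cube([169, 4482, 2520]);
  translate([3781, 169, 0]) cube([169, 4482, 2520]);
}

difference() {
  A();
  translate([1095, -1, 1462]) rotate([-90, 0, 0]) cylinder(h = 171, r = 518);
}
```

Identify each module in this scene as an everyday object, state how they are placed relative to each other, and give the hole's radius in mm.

The subtracted cylinder has r = 518 mm.

A is a house frame. The house frame has a circular hole through its front wall. The hole's radius is 518 mm.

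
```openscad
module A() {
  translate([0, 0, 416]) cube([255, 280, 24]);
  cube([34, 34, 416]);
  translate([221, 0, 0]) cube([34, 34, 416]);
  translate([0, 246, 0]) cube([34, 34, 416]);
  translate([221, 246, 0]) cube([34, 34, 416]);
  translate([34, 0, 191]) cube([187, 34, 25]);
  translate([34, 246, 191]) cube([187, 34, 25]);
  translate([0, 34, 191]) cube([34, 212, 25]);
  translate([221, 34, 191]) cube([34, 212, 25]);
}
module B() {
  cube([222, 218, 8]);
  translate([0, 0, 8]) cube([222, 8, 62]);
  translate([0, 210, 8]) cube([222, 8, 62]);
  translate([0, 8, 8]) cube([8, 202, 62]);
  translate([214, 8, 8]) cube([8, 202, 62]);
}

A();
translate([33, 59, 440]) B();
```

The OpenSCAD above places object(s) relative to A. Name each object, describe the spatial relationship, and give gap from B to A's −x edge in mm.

The open box's min-x is at 33; the stool's min-x is 0; gap = 33 mm.

A is a stool. B is an open box. The open box is on top of the stool. The gap from the open box to the stool's −x edge is 33 mm.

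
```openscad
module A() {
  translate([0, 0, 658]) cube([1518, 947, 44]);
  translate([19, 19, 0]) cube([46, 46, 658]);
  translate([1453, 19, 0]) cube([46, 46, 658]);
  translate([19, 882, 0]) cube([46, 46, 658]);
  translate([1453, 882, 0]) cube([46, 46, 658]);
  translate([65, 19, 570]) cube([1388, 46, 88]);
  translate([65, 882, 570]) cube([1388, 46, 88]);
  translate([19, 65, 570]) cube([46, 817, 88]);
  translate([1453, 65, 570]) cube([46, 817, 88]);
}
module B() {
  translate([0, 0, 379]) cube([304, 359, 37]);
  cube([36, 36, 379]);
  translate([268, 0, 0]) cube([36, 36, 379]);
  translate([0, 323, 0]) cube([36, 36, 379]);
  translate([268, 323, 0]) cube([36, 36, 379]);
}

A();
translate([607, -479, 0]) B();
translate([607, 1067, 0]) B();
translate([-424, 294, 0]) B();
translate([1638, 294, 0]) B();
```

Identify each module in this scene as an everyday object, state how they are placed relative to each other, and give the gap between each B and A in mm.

Each stool's nearest face is 120 mm from the table's bounding box.

A is a table. B is a stool. Four stools sit around the table at the −y, +y, −x, +x sides. The gap between each stool and the table is 120 mm.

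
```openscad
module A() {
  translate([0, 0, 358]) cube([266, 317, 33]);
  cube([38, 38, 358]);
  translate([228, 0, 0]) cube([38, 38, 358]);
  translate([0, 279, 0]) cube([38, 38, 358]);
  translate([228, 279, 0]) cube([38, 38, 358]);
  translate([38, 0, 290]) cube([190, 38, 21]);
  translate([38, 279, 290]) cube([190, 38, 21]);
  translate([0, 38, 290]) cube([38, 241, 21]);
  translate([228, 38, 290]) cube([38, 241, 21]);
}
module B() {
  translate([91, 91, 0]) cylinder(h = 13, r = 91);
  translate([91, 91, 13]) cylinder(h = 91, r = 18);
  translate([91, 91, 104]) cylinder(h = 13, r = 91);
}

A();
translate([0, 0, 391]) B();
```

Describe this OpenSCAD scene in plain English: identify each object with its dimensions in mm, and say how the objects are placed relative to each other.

A is a simple wooden stool: a rectangular seat 266 mm (x) by 317 mm (y), 33 mm thick, top face at z = 391 mm, on four square legs, each 38×38 mm in cross-section. The legs rest on z = 0, each flush with a corner of the seat. Four stretchers, 38 mm wide and 21 mm tall, connect adjacent legs with their undersides at z = 290 mm, each running between the inner faces of the legs it joins and aligned with the legs' outer faces on the other axis.

B is a spool: two coaxial disc flanges of radius 91 mm and thickness 13 mm, joined by a core cylinder of radius 18 mm and height 91 mm. The lower flange rests on z = 0 and the three cylinders share a vertical axis.

The spool is on top of the stool.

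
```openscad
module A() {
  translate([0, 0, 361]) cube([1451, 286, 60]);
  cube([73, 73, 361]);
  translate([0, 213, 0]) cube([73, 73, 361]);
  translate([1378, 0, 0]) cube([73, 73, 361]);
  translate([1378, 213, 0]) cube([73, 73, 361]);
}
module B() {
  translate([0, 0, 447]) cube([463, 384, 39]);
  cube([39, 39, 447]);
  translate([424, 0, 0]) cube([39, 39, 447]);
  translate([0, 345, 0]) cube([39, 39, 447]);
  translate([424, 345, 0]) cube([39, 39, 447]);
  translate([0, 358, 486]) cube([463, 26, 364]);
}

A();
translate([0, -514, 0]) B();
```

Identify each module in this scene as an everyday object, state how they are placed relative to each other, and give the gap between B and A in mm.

The chair's nearest face is 130 mm from the bench's −y face.

A is a bench. B is a chair. The chair is on the floor beside the bench on its −y side. The gap between the chair and the bench is 130 mm.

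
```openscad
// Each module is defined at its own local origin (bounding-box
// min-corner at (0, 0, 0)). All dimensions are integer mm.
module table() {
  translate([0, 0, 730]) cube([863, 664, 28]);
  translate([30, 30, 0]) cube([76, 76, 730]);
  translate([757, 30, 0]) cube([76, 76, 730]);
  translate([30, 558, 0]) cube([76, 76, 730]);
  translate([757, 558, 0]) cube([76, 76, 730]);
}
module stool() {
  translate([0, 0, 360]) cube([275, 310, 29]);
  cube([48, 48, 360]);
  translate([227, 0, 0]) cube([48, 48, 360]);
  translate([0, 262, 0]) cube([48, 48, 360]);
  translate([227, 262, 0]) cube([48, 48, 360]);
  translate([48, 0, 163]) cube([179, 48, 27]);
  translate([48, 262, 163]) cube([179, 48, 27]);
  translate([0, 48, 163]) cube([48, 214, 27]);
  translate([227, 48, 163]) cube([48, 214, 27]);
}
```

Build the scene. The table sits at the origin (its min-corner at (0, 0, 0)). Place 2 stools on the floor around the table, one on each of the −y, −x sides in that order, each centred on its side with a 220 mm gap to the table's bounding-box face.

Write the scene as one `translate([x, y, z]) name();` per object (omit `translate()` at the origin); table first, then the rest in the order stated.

table();
translate([294, -530, 0]) stool();
translate([-495, 177, 0]) stool();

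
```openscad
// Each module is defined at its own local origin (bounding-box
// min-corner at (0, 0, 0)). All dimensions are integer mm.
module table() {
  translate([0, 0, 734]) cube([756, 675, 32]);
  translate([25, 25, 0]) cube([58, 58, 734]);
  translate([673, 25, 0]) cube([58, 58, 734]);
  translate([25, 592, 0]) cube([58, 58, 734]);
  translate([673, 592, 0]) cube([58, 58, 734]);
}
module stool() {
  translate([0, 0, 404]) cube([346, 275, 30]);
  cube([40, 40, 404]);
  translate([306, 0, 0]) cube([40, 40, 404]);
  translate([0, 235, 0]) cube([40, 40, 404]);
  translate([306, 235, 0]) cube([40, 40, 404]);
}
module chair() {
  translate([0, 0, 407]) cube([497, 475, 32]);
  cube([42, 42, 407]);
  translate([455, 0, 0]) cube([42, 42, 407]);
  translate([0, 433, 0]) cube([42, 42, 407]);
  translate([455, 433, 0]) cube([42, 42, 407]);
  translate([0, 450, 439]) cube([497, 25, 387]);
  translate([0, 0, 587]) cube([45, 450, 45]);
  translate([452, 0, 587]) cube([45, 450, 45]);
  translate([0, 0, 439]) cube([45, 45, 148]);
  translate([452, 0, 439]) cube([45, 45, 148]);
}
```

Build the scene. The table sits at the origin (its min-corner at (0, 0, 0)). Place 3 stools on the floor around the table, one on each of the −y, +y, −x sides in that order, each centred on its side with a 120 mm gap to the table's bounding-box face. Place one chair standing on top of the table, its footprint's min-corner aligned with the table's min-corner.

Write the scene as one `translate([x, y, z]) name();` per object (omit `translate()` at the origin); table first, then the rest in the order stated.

table();
translate([205, -395, 0]) stool();
translate([205, 795, 0]) stool();
translate([-466, 200, 0]) stool();
translate([0, 0, 766]) chair();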